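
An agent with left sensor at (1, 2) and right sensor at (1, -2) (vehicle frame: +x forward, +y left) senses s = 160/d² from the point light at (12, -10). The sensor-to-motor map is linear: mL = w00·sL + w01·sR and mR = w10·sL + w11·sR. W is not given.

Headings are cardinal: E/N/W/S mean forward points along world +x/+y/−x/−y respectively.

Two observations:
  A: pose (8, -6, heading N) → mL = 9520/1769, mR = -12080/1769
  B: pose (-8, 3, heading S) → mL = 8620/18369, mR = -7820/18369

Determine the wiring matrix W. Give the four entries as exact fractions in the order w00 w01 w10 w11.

1 1/2 -1/2 -1

obs A: pose=(8,-6,N) → sL=160/61, sR=160/29, mL=9520/1769, mR=-12080/1769
obs B: pose=(-8,3,S) → sL=40/117, sR=40/157, mL=8620/18369, mR=-7820/18369
sensor matrix S = [[160/61, 160/29], [40/117, 40/157]]; det S = -39577600/32494761
solve [mL_A; mL_B] = S·[w00; w01] and [mR_A; mR_B] = S·[w10; w11]:
  w00 = 1, w01 = 1/2, w10 = -1/2, w11 = -1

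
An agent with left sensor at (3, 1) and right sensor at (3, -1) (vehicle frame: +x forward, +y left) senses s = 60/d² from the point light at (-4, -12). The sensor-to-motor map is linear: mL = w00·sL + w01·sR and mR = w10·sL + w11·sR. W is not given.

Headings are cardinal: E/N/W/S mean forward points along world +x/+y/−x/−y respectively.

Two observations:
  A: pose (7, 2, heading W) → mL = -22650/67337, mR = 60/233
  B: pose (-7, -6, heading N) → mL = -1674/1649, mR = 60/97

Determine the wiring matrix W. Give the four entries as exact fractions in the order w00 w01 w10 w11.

obs A: pose=(7,2,W) → sL=60/233, sR=60/289, mL=-22650/67337, mR=60/233
obs B: pose=(-7,-6,N) → sL=60/97, sR=12/17, mL=-1674/1649, mR=60/97
sensor matrix S = [[60/233, 60/289], [60/97, 12/17]]; det S = 348480/6531689
solve [mL_A; mL_B] = S·[w00; w01] and [mR_A; mR_B] = S·[w10; w11]:
  w00 = -1/2, w01 = -1, w10 = 1, w11 = 0

-1/2 -1 1 0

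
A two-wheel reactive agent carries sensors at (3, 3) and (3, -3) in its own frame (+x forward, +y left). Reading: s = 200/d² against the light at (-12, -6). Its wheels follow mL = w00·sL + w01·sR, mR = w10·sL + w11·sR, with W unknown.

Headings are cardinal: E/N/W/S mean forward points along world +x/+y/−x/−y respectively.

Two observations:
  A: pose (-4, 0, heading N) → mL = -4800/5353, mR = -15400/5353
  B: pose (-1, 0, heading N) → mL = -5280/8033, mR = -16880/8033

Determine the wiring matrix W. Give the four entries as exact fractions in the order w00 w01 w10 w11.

obs A: pose=(-4,0,N) → sL=100/53, sR=100/101, mL=-4800/5353, mR=-15400/5353
obs B: pose=(-1,0,N) → sL=40/29, sR=200/277, mL=-5280/8033, mR=-16880/8033
sensor matrix S = [[100/53, 100/101], [40/29, 200/277]]; det S = -144000/43000649
solve [mL_A; mL_B] = S·[w00; w01] and [mR_A; mR_B] = S·[w10; w11]:
  w00 = -1, w01 = 1, w10 = -1, w11 = -1

-1 1 -1 -1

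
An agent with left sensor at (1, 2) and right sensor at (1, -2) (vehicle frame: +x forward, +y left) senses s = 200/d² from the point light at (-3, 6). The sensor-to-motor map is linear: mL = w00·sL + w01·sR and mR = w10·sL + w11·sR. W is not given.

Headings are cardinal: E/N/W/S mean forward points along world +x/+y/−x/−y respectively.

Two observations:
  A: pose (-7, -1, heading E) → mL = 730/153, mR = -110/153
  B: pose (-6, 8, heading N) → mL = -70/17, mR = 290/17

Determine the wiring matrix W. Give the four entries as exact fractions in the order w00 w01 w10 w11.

obs A: pose=(-7,-1,E) → sL=100/17, sR=20/9, mL=730/153, mR=-110/153
obs B: pose=(-6,8,N) → sL=100/17, sR=20, mL=-70/17, mR=290/17
sensor matrix S = [[100/17, 20/9], [100/17, 20]]; det S = 16000/153
solve [mL_A; mL_B] = S·[w00; w01] and [mR_A; mR_B] = S·[w10; w11]:
  w00 = 1, w01 = -1/2, w10 = -1/2, w11 = 1

1 -1/2 -1/2 1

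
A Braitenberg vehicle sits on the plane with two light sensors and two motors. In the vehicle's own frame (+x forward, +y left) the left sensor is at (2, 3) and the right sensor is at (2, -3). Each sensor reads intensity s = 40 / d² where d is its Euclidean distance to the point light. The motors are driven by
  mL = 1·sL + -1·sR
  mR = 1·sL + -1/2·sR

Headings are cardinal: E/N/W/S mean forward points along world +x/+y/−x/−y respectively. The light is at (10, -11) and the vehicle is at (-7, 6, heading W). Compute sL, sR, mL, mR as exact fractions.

40/557 40/761 8160/423877 19300/423877

left sensor world pos  = (-9, 3); dL² = 557
right sensor world pos = (-9, 9); dR² = 761
sL = 40/557 = 40/557
sR = 40/761 = 40/761
mL = 1·sL + -1·sR = 8160/423877
mR = 1·sL + -1/2·sR = 19300/423877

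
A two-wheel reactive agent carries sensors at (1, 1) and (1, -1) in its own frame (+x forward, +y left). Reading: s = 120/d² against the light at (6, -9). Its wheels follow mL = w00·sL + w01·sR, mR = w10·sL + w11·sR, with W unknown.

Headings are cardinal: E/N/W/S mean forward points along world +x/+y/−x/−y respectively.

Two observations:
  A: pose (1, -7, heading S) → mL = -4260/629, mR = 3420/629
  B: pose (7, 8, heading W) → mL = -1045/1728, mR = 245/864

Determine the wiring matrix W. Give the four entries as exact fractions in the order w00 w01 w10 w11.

-1/2 -1 1 -1/2

obs A: pose=(1,-7,S) → sL=120/17, sR=120/37, mL=-4260/629, mR=3420/629
obs B: pose=(7,8,W) → sL=15/32, sR=10/27, mL=-1045/1728, mR=245/864
sensor matrix S = [[120/17, 120/37], [15/32, 10/27]]; det S = 24775/22644
solve [mL_A; mL_B] = S·[w00; w01] and [mR_A; mR_B] = S·[w10; w11]:
  w00 = -1/2, w01 = -1, w10 = 1, w11 = -1/2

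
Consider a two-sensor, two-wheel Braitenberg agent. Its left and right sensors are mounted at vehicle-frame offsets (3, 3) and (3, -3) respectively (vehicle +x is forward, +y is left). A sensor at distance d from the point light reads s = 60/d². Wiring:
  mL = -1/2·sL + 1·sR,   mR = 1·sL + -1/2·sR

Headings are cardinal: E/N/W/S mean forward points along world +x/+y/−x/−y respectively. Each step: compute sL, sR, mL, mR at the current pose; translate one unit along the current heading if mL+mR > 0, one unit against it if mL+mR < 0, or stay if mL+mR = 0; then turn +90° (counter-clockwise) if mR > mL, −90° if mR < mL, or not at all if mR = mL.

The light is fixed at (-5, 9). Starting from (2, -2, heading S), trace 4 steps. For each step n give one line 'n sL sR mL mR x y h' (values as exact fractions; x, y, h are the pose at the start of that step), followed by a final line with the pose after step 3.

0 15/74 15/53 1425/7844 120/1961 2 -2 S
1 60/241 60/97 11550/23377 -1410/23377 2 -3 W
2 2/3 10/27 1/27 13/27 1 -3 N
3 12/41 60/73 2022/2993 -354/2993 1 -2 W
final 0 -2 N

n=0: pose=(2,-2,S); sL=15/74, sR=15/53; mL=1425/7844, mR=120/1961; mL+mR=1905/7844 → advance +1; mR−mL=-945/7844 → turn -1·90°
n=1: pose=(2,-3,W); sL=60/241, sR=60/97; mL=11550/23377, mR=-1410/23377; mL+mR=10140/23377 → advance +1; mR−mL=-12960/23377 → turn -1·90°
n=2: pose=(1,-3,N); sL=2/3, sR=10/27; mL=1/27, mR=13/27; mL+mR=14/27 → advance +1; mR−mL=4/9 → turn +1·90°
n=3: pose=(1,-2,W); sL=12/41, sR=60/73; mL=2022/2993, mR=-354/2993; mL+mR=1668/2993 → advance +1; mR−mL=-2376/2993 → turn -1·90°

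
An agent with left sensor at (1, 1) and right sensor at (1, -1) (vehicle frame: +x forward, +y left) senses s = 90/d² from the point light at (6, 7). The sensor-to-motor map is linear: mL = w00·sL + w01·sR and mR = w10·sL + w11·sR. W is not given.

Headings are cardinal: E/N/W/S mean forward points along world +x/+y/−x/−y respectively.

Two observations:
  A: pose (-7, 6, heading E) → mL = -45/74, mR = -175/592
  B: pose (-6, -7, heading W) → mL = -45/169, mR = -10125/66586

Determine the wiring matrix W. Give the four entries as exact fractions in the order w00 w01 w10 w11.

obs A: pose=(-7,6,E) → sL=5/8, sR=45/74, mL=-45/74, mR=-175/592
obs B: pose=(-6,-7,W) → sL=45/197, sR=45/169, mL=-45/169, mR=-10125/66586
sensor matrix S = [[5/8, 45/74], [45/197, 45/169]]; det S = 271125/9854728
solve [mL_A; mL_B] = S·[w00; w01] and [mR_A; mR_B] = S·[w10; w11]:
  w00 = 0, w01 = -1, w10 = 1/2, w11 = -1

0 -1 1/2 -1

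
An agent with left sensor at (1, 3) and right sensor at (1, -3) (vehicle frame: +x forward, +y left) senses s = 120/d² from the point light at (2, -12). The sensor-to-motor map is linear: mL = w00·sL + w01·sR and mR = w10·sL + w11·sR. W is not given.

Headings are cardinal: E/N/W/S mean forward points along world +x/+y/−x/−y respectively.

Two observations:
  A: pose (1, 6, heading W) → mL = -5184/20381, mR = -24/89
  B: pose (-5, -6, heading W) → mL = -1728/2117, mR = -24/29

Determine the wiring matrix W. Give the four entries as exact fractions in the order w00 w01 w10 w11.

obs A: pose=(1,6,W) → sL=120/229, sR=24/89, mL=-5184/20381, mR=-24/89
obs B: pose=(-5,-6,W) → sL=120/73, sR=24/29, mL=-1728/2117, mR=-24/29
sensor matrix S = [[120/229, 24/89], [120/73, 24/29]]; det S = -414720/43146577
solve [mL_A; mL_B] = S·[w00; w01] and [mR_A; mR_B] = S·[w10; w11]:
  w00 = -1, w01 = 1, w10 = 0, w11 = -1

-1 1 0 -1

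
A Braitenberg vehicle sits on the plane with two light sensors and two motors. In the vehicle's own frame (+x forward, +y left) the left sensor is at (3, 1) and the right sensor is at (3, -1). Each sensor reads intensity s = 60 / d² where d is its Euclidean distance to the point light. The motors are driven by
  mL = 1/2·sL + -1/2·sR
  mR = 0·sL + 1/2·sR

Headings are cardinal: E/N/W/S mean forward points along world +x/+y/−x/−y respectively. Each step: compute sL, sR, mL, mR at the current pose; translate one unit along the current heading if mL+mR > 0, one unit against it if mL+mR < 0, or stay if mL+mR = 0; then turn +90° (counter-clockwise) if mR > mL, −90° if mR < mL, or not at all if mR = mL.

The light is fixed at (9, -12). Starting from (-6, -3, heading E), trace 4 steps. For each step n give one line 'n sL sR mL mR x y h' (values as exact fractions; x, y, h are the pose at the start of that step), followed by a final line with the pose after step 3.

0 15/61 15/52 -135/6344 15/104 -6 -3 E
1 20/123 60/313 -560/38499 30/313 -5 -3 N
2 6/37 6/41 12/1517 3/41 -5 -2 W
3 12/49 12/61 72/2989 6/61 -6 -2 S
final -6 -3 E

n=0: pose=(-6,-3,E); sL=15/61, sR=15/52; mL=-135/6344, mR=15/104; mL+mR=15/122 → advance +1; mR−mL=525/3172 → turn +1·90°
n=1: pose=(-5,-3,N); sL=20/123, sR=60/313; mL=-560/38499, mR=30/313; mL+mR=10/123 → advance +1; mR−mL=4250/38499 → turn +1·90°
n=2: pose=(-5,-2,W); sL=6/37, sR=6/41; mL=12/1517, mR=3/41; mL+mR=3/37 → advance +1; mR−mL=99/1517 → turn +1·90°
n=3: pose=(-6,-2,S); sL=12/49, sR=12/61; mL=72/2989, mR=6/61; mL+mR=6/49 → advance +1; mR−mL=222/2989 → turn +1·90°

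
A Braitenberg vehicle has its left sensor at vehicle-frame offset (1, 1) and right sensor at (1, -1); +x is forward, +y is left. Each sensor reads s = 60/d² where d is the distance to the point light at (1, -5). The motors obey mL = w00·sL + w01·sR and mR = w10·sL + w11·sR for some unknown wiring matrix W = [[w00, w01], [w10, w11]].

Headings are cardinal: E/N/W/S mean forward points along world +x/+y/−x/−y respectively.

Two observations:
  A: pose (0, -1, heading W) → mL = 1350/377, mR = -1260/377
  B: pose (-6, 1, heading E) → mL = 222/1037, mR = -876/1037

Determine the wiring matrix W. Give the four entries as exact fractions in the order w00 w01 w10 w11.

1 -1/2 -1/2 -1/2

obs A: pose=(0,-1,W) → sL=60/13, sR=60/29, mL=1350/377, mR=-1260/377
obs B: pose=(-6,1,E) → sL=12/17, sR=60/61, mL=222/1037, mR=-876/1037
sensor matrix S = [[60/13, 60/29], [12/17, 60/61]]; det S = 1203840/390949
solve [mL_A; mL_B] = S·[w00; w01] and [mR_A; mR_B] = S·[w10; w11]:
  w00 = 1, w01 = -1/2, w10 = -1/2, w11 = -1/2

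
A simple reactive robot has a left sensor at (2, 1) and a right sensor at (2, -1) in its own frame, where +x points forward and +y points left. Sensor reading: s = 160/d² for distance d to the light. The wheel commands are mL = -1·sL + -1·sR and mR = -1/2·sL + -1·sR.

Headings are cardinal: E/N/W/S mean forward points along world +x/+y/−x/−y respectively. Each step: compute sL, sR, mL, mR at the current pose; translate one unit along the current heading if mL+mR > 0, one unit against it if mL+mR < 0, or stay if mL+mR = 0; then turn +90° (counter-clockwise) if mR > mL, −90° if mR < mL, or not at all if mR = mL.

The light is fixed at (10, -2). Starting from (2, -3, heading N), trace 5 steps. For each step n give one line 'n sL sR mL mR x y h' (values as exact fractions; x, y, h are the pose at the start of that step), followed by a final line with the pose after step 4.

0 80/41 16/5 -1056/205 -856/205 2 -3 N
1 160/109 160/101 -33600/11009 -25520/11009 2 -4 W
2 40/13 2 -66/13 -46/13 3 -4 S
3 32/5 160/29 -1728/145 -1264/145 3 -3 E
4 80/41 16/5 -1056/205 -856/205 2 -3 N
final 2 -4 W

n=0: pose=(2,-3,N); sL=80/41, sR=16/5; mL=-1056/205, mR=-856/205; mL+mR=-1912/205 → advance -1; mR−mL=40/41 → turn +1·90°
n=1: pose=(2,-4,W); sL=160/109, sR=160/101; mL=-33600/11009, mR=-25520/11009; mL+mR=-59120/11009 → advance -1; mR−mL=80/109 → turn +1·90°
n=2: pose=(3,-4,S); sL=40/13, sR=2; mL=-66/13, mR=-46/13; mL+mR=-112/13 → advance -1; mR−mL=20/13 → turn +1·90°
n=3: pose=(3,-3,E); sL=32/5, sR=160/29; mL=-1728/145, mR=-1264/145; mL+mR=-2992/145 → advance -1; mR−mL=16/5 → turn +1·90°
n=4: pose=(2,-3,N); sL=80/41, sR=16/5; mL=-1056/205, mR=-856/205; mL+mR=-1912/205 → advance -1; mR−mL=40/41 → turn +1·90°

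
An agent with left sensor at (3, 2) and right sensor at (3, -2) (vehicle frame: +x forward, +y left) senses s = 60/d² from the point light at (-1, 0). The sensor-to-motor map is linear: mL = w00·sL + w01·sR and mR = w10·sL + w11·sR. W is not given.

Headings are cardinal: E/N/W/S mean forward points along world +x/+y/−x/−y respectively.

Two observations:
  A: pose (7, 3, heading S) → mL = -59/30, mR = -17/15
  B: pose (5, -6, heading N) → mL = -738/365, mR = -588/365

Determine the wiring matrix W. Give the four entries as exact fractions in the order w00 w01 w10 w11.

obs A: pose=(7,3,S) → sL=3/5, sR=5/3, mL=-59/30, mR=-17/15
obs B: pose=(5,-6,N) → sL=12/5, sR=60/73, mL=-738/365, mR=-588/365
sensor matrix S = [[3/5, 5/3], [12/5, 60/73]]; det S = -256/73
solve [mL_A; mL_B] = S·[w00; w01] and [mR_A; mR_B] = S·[w10; w11]:
  w00 = -1/2, w01 = -1, w10 = -1/2, w11 = -1/2

-1/2 -1 -1/2 -1/2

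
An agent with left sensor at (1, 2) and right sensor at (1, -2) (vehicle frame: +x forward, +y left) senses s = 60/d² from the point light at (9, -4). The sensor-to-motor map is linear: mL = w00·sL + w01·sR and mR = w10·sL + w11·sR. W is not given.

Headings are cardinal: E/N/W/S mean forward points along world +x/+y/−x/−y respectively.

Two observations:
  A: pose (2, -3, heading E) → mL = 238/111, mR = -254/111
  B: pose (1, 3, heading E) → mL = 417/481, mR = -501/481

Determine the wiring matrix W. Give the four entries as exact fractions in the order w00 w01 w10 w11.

obs A: pose=(2,-3,E) → sL=4/3, sR=60/37, mL=238/111, mR=-254/111
obs B: pose=(1,3,E) → sL=6/13, sR=30/37, mL=417/481, mR=-501/481
sensor matrix S = [[4/3, 60/37], [6/13, 30/37]]; det S = 160/481
solve [mL_A; mL_B] = S·[w00; w01] and [mR_A; mR_B] = S·[w10; w11]:
  w00 = 1, w01 = 1/2, w10 = -1/2, w11 = -1

1 1/2 -1/2 -1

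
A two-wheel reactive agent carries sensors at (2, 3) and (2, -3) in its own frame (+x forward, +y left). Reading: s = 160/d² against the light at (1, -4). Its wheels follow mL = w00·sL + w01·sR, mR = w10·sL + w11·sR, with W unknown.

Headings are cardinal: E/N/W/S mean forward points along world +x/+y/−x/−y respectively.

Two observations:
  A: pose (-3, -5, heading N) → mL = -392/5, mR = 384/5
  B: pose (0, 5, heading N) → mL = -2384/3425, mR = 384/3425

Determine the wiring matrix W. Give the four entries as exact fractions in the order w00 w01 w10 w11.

1/2 -1 -1 1

obs A: pose=(-3,-5,N) → sL=16/5, sR=80, mL=-392/5, mR=384/5
obs B: pose=(0,5,N) → sL=160/137, sR=32/25, mL=-2384/3425, mR=384/3425
sensor matrix S = [[16/5, 80], [160/137, 32/25]]; det S = -1529856/17125
solve [mL_A; mL_B] = S·[w00; w01] and [mR_A; mR_B] = S·[w10; w11]:
  w00 = 1/2, w01 = -1, w10 = -1, w11 = 1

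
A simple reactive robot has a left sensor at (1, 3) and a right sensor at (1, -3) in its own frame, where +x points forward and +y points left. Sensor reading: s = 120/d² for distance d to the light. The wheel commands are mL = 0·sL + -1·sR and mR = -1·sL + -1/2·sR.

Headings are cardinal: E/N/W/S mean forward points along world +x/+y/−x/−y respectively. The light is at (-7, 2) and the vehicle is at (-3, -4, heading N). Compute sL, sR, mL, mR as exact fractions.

60/13 60/37 -60/37 -2610/481

left sensor world pos  = (-6, -3); dL² = 26
right sensor world pos = (0, -3); dR² = 74
sL = 120/26 = 60/13
sR = 120/74 = 60/37
mL = 0·sL + -1·sR = -60/37
mR = -1·sL + -1/2·sR = -2610/481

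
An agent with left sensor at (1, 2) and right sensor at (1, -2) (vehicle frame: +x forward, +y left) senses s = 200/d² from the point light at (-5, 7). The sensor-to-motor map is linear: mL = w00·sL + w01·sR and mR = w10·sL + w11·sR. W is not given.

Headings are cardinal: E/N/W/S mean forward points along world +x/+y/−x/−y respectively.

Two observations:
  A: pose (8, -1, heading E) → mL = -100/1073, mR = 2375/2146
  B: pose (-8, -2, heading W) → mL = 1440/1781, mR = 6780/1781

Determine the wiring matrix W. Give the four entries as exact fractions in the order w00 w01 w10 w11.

obs A: pose=(8,-1,E) → sL=25/29, sR=25/37, mL=-100/1073, mR=2375/2146
obs B: pose=(-8,-2,W) → sL=200/137, sR=40/13, mL=1440/1781, mR=6780/1781
sensor matrix S = [[25/29, 25/37], [200/137, 40/13]]; det S = 3184000/1911013
solve [mL_A; mL_B] = S·[w00; w01] and [mR_A; mR_B] = S·[w10; w11]:
  w00 = -1/2, w01 = 1/2, w10 = 1/2, w11 = 1

-1/2 1/2 1/2 1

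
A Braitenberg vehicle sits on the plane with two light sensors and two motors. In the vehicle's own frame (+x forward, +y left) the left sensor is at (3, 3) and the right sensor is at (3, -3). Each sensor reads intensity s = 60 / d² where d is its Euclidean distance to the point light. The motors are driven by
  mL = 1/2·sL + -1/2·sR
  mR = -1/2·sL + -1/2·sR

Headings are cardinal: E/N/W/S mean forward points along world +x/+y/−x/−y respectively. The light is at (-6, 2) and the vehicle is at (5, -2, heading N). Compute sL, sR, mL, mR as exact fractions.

12/13 60/197 792/2561 -1572/2561

left sensor world pos  = (2, 1); dL² = 65
right sensor world pos = (8, 1); dR² = 197
sL = 60/65 = 12/13
sR = 60/197 = 60/197
mL = 1/2·sL + -1/2·sR = 792/2561
mR = -1/2·sL + -1/2·sR = -1572/2561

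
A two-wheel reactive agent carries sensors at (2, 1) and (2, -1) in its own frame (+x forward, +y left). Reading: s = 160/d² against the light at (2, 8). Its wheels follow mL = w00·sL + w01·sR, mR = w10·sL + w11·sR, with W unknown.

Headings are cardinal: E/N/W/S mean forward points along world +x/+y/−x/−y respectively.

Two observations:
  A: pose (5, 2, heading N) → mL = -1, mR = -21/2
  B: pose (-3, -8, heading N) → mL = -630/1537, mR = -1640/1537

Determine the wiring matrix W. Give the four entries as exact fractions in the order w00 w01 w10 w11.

1/2 -1 -1 -1/2

obs A: pose=(5,2,N) → sL=8, sR=5, mL=-1, mR=-21/2
obs B: pose=(-3,-8,N) → sL=20/29, sR=40/53, mL=-630/1537, mR=-1640/1537
sensor matrix S = [[8, 5], [20/29, 40/53]]; det S = 3980/1537
solve [mL_A; mL_B] = S·[w00; w01] and [mR_A; mR_B] = S·[w10; w11]:
  w00 = 1/2, w01 = -1, w10 = -1, w11 = -1/2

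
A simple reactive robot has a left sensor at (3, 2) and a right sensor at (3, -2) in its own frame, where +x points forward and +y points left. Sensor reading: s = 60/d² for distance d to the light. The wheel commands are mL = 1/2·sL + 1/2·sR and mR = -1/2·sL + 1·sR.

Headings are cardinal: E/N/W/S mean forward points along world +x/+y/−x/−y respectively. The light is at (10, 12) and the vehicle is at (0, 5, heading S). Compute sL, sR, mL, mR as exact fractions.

left sensor world pos  = (2, 2); dL² = 164
right sensor world pos = (-2, 2); dR² = 244
sL = 60/164 = 15/41
sR = 60/244 = 15/61
mL = 1/2·sL + 1/2·sR = 765/2501
mR = -1/2·sL + 1·sR = 315/5002

15/41 15/61 765/2501 315/5002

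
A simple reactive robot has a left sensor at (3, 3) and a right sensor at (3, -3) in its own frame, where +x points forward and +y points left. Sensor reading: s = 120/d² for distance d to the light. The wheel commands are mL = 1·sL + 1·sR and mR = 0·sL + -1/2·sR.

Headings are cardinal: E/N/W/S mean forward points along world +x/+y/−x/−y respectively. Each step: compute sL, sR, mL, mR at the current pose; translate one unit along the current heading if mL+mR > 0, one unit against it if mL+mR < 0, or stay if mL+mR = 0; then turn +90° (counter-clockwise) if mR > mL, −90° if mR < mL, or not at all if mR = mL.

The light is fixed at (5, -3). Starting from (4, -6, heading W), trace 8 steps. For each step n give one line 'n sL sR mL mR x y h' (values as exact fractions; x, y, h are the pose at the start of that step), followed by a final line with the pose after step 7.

0 30/13 15/2 255/26 -15/4 4 -6 W
1 24/5 120 624/5 -60 3 -6 N
2 60 60/13 840/13 -30/13 3 -5 E
3 120/29 120/41 8400/1189 -60/41 4 -5 S
4 30/13 15/2 255/26 -15/4 4 -6 W
5 24/5 120 624/5 -60 3 -6 N
6 60 60/13 840/13 -30/13 3 -5 E
7 120/29 120/41 8400/1189 -60/41 4 -5 S
final 4 -6 W

n=0: pose=(4,-6,W); sL=30/13, sR=15/2; mL=255/26, mR=-15/4; mL+mR=315/52 → advance +1; mR−mL=-705/52 → turn -1·90°
n=1: pose=(3,-6,N); sL=24/5, sR=120; mL=624/5, mR=-60; mL+mR=324/5 → advance +1; mR−mL=-924/5 → turn -1·90°
n=2: pose=(3,-5,E); sL=60, sR=60/13; mL=840/13, mR=-30/13; mL+mR=810/13 → advance +1; mR−mL=-870/13 → turn -1·90°
n=3: pose=(4,-5,S); sL=120/29, sR=120/41; mL=8400/1189, mR=-60/41; mL+mR=6660/1189 → advance +1; mR−mL=-10140/1189 → turn -1·90°
n=4: pose=(4,-6,W); sL=30/13, sR=15/2; mL=255/26, mR=-15/4; mL+mR=315/52 → advance +1; mR−mL=-705/52 → turn -1·90°
n=5: pose=(3,-6,N); sL=24/5, sR=120; mL=624/5, mR=-60; mL+mR=324/5 → advance +1; mR−mL=-924/5 → turn -1·90°
n=6: pose=(3,-5,E); sL=60, sR=60/13; mL=840/13, mR=-30/13; mL+mR=810/13 → advance +1; mR−mL=-870/13 → turn -1·90°
n=7: pose=(4,-5,S); sL=120/29, sR=120/41; mL=8400/1189, mR=-60/41; mL+mR=6660/1189 → advance +1; mR−mL=-10140/1189 → turn -1·90°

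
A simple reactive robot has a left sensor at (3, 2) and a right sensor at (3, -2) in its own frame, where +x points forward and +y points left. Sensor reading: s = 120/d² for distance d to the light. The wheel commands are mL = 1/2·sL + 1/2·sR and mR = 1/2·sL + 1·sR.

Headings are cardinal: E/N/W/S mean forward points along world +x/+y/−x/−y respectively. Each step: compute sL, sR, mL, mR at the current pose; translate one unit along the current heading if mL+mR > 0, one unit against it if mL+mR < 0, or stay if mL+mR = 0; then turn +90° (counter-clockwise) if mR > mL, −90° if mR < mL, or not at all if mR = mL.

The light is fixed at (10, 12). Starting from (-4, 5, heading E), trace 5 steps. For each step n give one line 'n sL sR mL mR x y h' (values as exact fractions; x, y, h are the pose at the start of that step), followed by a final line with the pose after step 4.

0 60/73 60/101 5220/7373 7410/7373 -4 5 E
1 120/241 120/137 22680/33017 37140/33017 -3 5 N
2 3/8 15/34 111/272 171/272 -3 6 W
3 8/15 120/337 2248/5055 3148/5055 -4 6 S
4 60/73 60/101 5220/7373 7410/7373 -4 5 E
final -3 5 N

n=0: pose=(-4,5,E); sL=60/73, sR=60/101; mL=5220/7373, mR=7410/7373; mL+mR=12630/7373 → advance +1; mR−mL=30/101 → turn +1·90°
n=1: pose=(-3,5,N); sL=120/241, sR=120/137; mL=22680/33017, mR=37140/33017; mL+mR=59820/33017 → advance +1; mR−mL=60/137 → turn +1·90°
n=2: pose=(-3,6,W); sL=3/8, sR=15/34; mL=111/272, mR=171/272; mL+mR=141/136 → advance +1; mR−mL=15/68 → turn +1·90°
n=3: pose=(-4,6,S); sL=8/15, sR=120/337; mL=2248/5055, mR=3148/5055; mL+mR=5396/5055 → advance +1; mR−mL=60/337 → turn +1·90°
n=4: pose=(-4,5,E); sL=60/73, sR=60/101; mL=5220/7373, mR=7410/7373; mL+mR=12630/7373 → advance +1; mR−mL=30/101 → turn +1·90°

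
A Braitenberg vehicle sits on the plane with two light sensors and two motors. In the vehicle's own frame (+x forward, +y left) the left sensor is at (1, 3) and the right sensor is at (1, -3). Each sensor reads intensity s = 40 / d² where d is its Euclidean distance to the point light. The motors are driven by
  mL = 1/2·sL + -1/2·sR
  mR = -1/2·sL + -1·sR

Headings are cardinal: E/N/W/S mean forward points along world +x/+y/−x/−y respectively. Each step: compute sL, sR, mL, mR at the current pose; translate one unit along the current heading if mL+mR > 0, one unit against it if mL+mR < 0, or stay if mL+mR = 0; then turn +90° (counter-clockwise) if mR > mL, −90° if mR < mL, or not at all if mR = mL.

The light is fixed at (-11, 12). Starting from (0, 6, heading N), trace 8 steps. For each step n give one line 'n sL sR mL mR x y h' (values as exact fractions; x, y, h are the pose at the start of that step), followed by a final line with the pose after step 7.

0 40/89 40/221 2640/19669 -7980/19669 0 6 N
1 1/4 10/61 21/488 -141/488 0 5 E
2 40/233 40/113 -2400/26329 -11580/26329 -1 5 S
3 20/81 4/9 -8/81 -46/81 -1 6 W
4 40/89 40/221 2640/19669 -7980/19669 0 6 N
5 1/4 10/61 21/488 -141/488 0 5 E
6 40/233 40/113 -2400/26329 -11580/26329 -1 5 S
7 20/81 4/9 -8/81 -46/81 -1 6 W
final 0 6 N

n=0: pose=(0,6,N); sL=40/89, sR=40/221; mL=2640/19669, mR=-7980/19669; mL+mR=-60/221 → advance -1; mR−mL=-10620/19669 → turn -1·90°
n=1: pose=(0,5,E); sL=1/4, sR=10/61; mL=21/488, mR=-141/488; mL+mR=-15/61 → advance -1; mR−mL=-81/244 → turn -1·90°
n=2: pose=(-1,5,S); sL=40/233, sR=40/113; mL=-2400/26329, mR=-11580/26329; mL+mR=-60/113 → advance -1; mR−mL=-9180/26329 → turn -1·90°
n=3: pose=(-1,6,W); sL=20/81, sR=4/9; mL=-8/81, mR=-46/81; mL+mR=-2/3 → advance -1; mR−mL=-38/81 → turn -1·90°
n=4: pose=(0,6,N); sL=40/89, sR=40/221; mL=2640/19669, mR=-7980/19669; mL+mR=-60/221 → advance -1; mR−mL=-10620/19669 → turn -1·90°
n=5: pose=(0,5,E); sL=1/4, sR=10/61; mL=21/488, mR=-141/488; mL+mR=-15/61 → advance -1; mR−mL=-81/244 → turn -1·90°
n=6: pose=(-1,5,S); sL=40/233, sR=40/113; mL=-2400/26329, mR=-11580/26329; mL+mR=-60/113 → advance -1; mR−mL=-9180/26329 → turn -1·90°
n=7: pose=(-1,6,W); sL=20/81, sR=4/9; mL=-8/81, mR=-46/81; mL+mR=-2/3 → advance -1; mR−mL=-38/81 → turn -1·90°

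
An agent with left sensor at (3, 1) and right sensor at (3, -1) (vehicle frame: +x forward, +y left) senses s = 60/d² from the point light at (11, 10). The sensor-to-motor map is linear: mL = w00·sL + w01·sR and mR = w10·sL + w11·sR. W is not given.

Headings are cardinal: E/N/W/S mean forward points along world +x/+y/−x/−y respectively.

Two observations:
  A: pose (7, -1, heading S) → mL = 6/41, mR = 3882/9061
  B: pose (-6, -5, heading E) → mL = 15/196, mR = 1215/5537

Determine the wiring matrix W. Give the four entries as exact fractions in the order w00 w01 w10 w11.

1/2 0 1 1/2

obs A: pose=(7,-1,S) → sL=12/41, sR=60/221, mL=6/41, mR=3882/9061
obs B: pose=(-6,-5,E) → sL=15/98, sR=15/113, mL=15/196, mR=1215/5537
sensor matrix S = [[12/41, 60/221], [15/98, 15/113]]; det S = -135630/50170757
solve [mL_A; mL_B] = S·[w00; w01] and [mR_A; mR_B] = S·[w10; w11]:
  w00 = 1/2, w01 = 0, w10 = 1, w11 = 1/2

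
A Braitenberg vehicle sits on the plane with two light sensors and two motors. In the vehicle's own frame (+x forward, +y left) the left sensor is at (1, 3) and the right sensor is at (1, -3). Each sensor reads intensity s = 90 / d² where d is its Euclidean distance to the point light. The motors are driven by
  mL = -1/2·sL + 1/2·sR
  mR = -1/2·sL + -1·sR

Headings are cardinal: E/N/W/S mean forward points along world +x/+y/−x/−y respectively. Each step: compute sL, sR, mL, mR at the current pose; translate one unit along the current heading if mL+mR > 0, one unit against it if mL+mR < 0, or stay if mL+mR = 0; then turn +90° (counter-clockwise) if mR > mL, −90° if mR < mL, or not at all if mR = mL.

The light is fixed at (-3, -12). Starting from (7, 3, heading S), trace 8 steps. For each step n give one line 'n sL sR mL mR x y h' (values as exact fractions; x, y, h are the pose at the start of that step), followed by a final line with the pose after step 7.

n=0: pose=(7,3,S); sL=18/73, sR=18/49; mL=216/3577, mR=-1755/3577; mL+mR=-1539/3577 → advance -1; mR−mL=-27/49 → turn -1·90°
n=1: pose=(7,4,W); sL=9/25, sR=45/221; mL=-432/5525, mR=-4239/11050; mL+mR=-5103/11050 → advance -1; mR−mL=-135/442 → turn -1·90°
n=2: pose=(8,4,N); sL=90/353, sR=18/97; mL=-1188/34241, mR=-10719/34241; mL+mR=-11907/34241 → advance -1; mR−mL=-27/97 → turn -1·90°
n=3: pose=(8,3,E); sL=5/26, sR=5/16; mL=25/416, mR=-85/208; mL+mR=-145/416 → advance -1; mR−mL=-15/32 → turn -1·90°
n=4: pose=(7,3,S); sL=18/73, sR=18/49; mL=216/3577, mR=-1755/3577; mL+mR=-1539/3577 → advance -1; mR−mL=-27/49 → turn -1·90°
n=5: pose=(7,4,W); sL=9/25, sR=45/221; mL=-432/5525, mR=-4239/11050; mL+mR=-5103/11050 → advance -1; mR−mL=-135/442 → turn -1·90°
n=6: pose=(8,4,N); sL=90/353, sR=18/97; mL=-1188/34241, mR=-10719/34241; mL+mR=-11907/34241 → advance -1; mR−mL=-27/97 → turn -1·90°
n=7: pose=(8,3,E); sL=5/26, sR=5/16; mL=25/416, mR=-85/208; mL+mR=-145/416 → advance -1; mR−mL=-15/32 → turn -1·90°

0 18/73 18/49 216/3577 -1755/3577 7 3 S
1 9/25 45/221 -432/5525 -4239/11050 7 4 W
2 90/353 18/97 -1188/34241 -10719/34241 8 4 N
3 5/26 5/16 25/416 -85/208 8 3 E
4 18/73 18/49 216/3577 -1755/3577 7 3 S
5 9/25 45/221 -432/5525 -4239/11050 7 4 W
6 90/353 18/97 -1188/34241 -10719/34241 8 4 N
7 5/26 5/16 25/416 -85/208 8 3 E
final 7 3 S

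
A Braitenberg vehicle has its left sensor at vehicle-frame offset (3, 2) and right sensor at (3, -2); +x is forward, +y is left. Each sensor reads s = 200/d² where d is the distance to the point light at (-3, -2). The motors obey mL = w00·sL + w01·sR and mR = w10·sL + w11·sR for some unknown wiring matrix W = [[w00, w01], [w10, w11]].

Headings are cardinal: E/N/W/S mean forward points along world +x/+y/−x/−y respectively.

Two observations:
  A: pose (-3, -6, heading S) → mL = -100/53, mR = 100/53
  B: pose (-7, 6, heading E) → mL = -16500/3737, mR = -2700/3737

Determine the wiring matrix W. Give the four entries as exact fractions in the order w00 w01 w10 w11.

obs A: pose=(-3,-6,S) → sL=200/53, sR=200/53, mL=-100/53, mR=100/53
obs B: pose=(-7,6,E) → sL=200/101, sR=200/37, mL=-16500/3737, mR=-2700/3737
sensor matrix S = [[200/53, 200/53], [200/101, 200/37]]; det S = 2560000/198061
solve [mL_A; mL_B] = S·[w00; w01] and [mR_A; mR_B] = S·[w10; w11]:
  w00 = 1/2, w01 = -1, w10 = 1, w11 = -1/2

1/2 -1 1 -1/2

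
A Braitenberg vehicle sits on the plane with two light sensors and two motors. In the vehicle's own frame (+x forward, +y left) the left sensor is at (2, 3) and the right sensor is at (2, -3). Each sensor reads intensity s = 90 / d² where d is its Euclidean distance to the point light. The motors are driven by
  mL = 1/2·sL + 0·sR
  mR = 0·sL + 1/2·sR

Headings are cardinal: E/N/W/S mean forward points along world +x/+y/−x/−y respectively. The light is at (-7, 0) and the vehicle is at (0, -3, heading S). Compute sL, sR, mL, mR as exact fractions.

left sensor world pos  = (3, -5); dL² = 125
right sensor world pos = (-3, -5); dR² = 41
sL = 90/125 = 18/25
sR = 90/41 = 90/41
mL = 1/2·sL + 0·sR = 9/25
mR = 0·sL + 1/2·sR = 45/41

18/25 90/41 9/25 45/41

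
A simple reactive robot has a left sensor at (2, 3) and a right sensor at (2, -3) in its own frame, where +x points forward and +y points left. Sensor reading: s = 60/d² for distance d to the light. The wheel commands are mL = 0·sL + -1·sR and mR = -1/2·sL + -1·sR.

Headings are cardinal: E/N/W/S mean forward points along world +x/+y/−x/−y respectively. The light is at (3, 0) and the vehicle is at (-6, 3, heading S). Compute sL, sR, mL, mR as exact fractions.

left sensor world pos  = (-3, 1); dL² = 37
right sensor world pos = (-9, 1); dR² = 145
sL = 60/37 = 60/37
sR = 60/145 = 12/29
mL = 0·sL + -1·sR = -12/29
mR = -1/2·sL + -1·sR = -1314/1073

60/37 12/29 -12/29 -1314/1073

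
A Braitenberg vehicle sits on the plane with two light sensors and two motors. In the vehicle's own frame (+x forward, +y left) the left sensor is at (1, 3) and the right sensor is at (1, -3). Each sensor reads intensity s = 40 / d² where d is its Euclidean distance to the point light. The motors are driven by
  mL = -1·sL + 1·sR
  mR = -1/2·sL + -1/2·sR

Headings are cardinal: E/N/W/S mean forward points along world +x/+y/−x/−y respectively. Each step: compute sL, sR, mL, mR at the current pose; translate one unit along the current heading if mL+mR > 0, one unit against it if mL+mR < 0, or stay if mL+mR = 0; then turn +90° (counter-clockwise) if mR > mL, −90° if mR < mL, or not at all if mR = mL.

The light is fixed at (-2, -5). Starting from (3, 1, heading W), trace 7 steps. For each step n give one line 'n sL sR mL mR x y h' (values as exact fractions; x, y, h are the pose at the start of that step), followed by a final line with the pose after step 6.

0 8/5 40/97 -576/485 -488/485 3 1 W
1 20/53 20/17 720/901 -700/901 4 1 S
2 40/29 40/89 -2400/2581 -2360/2581 4 0 W
3 10/29 5/4 105/116 -185/232 5 0 S
4 40/37 8/17 -384/629 -488/629 5 -1 W
5 4/5 20/73 -192/365 -196/365 6 -1 N
6 40/117 40/81 160/1053 -440/1053 6 -2 E
final 5 -2 S

n=0: pose=(3,1,W); sL=8/5, sR=40/97; mL=-576/485, mR=-488/485; mL+mR=-1064/485 → advance -1; mR−mL=88/485 → turn +1·90°
n=1: pose=(4,1,S); sL=20/53, sR=20/17; mL=720/901, mR=-700/901; mL+mR=20/901 → advance +1; mR−mL=-1420/901 → turn -1·90°
n=2: pose=(4,0,W); sL=40/29, sR=40/89; mL=-2400/2581, mR=-2360/2581; mL+mR=-4760/2581 → advance -1; mR−mL=40/2581 → turn +1·90°
n=3: pose=(5,0,S); sL=10/29, sR=5/4; mL=105/116, mR=-185/232; mL+mR=25/232 → advance +1; mR−mL=-395/232 → turn -1·90°
n=4: pose=(5,-1,W); sL=40/37, sR=8/17; mL=-384/629, mR=-488/629; mL+mR=-872/629 → advance -1; mR−mL=-104/629 → turn -1·90°
n=5: pose=(6,-1,N); sL=4/5, sR=20/73; mL=-192/365, mR=-196/365; mL+mR=-388/365 → advance -1; mR−mL=-4/365 → turn -1·90°
n=6: pose=(6,-2,E); sL=40/117, sR=40/81; mL=160/1053, mR=-440/1053; mL+mR=-280/1053 → advance -1; mR−mL=-200/351 → turn -1·90°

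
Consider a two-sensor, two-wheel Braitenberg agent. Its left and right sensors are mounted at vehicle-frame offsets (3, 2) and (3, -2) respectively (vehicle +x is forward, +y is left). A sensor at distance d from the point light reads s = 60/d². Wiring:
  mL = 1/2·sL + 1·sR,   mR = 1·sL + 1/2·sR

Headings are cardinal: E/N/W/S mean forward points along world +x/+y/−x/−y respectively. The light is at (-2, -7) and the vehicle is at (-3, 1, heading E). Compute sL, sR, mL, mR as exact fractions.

left sensor world pos  = (0, 3); dL² = 104
right sensor world pos = (0, -1); dR² = 40
sL = 60/104 = 15/26
sR = 60/40 = 3/2
mL = 1/2·sL + 1·sR = 93/52
mR = 1·sL + 1/2·sR = 69/52

15/26 3/2 93/52 69/52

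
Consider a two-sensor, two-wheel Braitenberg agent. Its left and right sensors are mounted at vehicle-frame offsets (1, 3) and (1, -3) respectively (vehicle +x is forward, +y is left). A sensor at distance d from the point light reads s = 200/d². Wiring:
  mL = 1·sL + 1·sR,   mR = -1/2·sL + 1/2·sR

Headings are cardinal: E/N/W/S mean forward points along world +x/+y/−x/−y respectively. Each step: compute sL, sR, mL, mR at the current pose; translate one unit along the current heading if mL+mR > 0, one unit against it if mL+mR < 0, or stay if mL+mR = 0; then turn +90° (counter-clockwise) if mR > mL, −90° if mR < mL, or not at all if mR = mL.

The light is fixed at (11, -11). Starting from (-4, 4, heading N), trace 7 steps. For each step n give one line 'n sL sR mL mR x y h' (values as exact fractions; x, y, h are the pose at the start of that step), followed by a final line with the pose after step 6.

n=0: pose=(-4,4,N); sL=10/29, sR=1/2; mL=49/58, mR=9/116; mL+mR=107/116 → advance +1; mR−mL=-89/116 → turn -1·90°
n=1: pose=(-4,5,E); sL=200/557, sR=40/73; mL=36880/40661, mR=3840/40661; mL+mR=40720/40661 → advance +1; mR−mL=-33040/40661 → turn -1·90°
n=2: pose=(-3,5,S); sL=100/173, sR=100/257; mL=43000/44461, mR=-4200/44461; mL+mR=38800/44461 → advance +1; mR−mL=-47200/44461 → turn -1·90°
n=3: pose=(-3,4,W); sL=200/369, sR=200/549; mL=6800/7503, mR=-2000/22509; mL+mR=18400/22509 → advance +1; mR−mL=-22400/22509 → turn -1·90°
n=4: pose=(-4,4,N); sL=10/29, sR=1/2; mL=49/58, mR=9/116; mL+mR=107/116 → advance +1; mR−mL=-89/116 → turn -1·90°
n=5: pose=(-4,5,E); sL=200/557, sR=40/73; mL=36880/40661, mR=3840/40661; mL+mR=40720/40661 → advance +1; mR−mL=-33040/40661 → turn -1·90°
n=6: pose=(-3,5,S); sL=100/173, sR=100/257; mL=43000/44461, mR=-4200/44461; mL+mR=38800/44461 → advance +1; mR−mL=-47200/44461 → turn -1·90°

0 10/29 1/2 49/58 9/116 -4 4 N
1 200/557 40/73 36880/40661 3840/40661 -4 5 E
2 100/173 100/257 43000/44461 -4200/44461 -3 5 S
3 200/369 200/549 6800/7503 -2000/22509 -3 4 W
4 10/29 1/2 49/58 9/116 -4 4 N
5 200/557 40/73 36880/40661 3840/40661 -4 5 E
6 100/173 100/257 43000/44461 -4200/44461 -3 5 S
final -3 4 W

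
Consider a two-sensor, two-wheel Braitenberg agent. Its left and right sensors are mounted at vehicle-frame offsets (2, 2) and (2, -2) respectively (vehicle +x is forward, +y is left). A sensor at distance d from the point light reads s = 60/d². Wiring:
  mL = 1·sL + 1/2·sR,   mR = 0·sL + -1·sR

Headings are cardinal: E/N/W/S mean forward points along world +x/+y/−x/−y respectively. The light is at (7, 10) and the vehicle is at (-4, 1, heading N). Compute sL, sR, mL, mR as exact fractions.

30/109 6/13 717/1417 -6/13

left sensor world pos  = (-6, 3); dL² = 218
right sensor world pos = (-2, 3); dR² = 130
sL = 60/218 = 30/109
sR = 60/130 = 6/13
mL = 1·sL + 1/2·sR = 717/1417
mR = 0·sL + -1·sR = -6/13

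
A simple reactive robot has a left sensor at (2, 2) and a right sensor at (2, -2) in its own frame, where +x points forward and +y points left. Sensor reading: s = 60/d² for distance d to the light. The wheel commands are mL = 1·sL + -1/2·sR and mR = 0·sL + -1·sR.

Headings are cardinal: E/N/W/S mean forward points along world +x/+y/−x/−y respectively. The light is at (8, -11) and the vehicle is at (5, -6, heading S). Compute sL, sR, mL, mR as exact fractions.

left sensor world pos  = (7, -8); dL² = 10
right sensor world pos = (3, -8); dR² = 34
sL = 60/10 = 6
sR = 60/34 = 30/17
mL = 1·sL + -1/2·sR = 87/17
mR = 0·sL + -1·sR = -30/17

6 30/17 87/17 -30/17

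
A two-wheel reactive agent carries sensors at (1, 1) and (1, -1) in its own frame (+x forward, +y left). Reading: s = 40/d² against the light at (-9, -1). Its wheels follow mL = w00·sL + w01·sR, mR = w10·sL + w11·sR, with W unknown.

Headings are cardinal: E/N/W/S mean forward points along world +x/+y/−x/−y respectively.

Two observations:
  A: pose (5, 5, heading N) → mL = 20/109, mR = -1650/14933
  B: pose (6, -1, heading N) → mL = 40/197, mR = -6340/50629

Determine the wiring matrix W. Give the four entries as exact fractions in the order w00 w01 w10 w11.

1 0 -1 1/2

obs A: pose=(5,5,N) → sL=20/109, sR=20/137, mL=20/109, mR=-1650/14933
obs B: pose=(6,-1,N) → sL=40/197, sR=40/257, mL=40/197, mR=-6340/50629
sensor matrix S = [[20/109, 20/137], [40/197, 40/257]]; det S = -819200/756042857
solve [mL_A; mL_B] = S·[w00; w01] and [mR_A; mR_B] = S·[w10; w11]:
  w00 = 1, w01 = 0, w10 = -1, w11 = 1/2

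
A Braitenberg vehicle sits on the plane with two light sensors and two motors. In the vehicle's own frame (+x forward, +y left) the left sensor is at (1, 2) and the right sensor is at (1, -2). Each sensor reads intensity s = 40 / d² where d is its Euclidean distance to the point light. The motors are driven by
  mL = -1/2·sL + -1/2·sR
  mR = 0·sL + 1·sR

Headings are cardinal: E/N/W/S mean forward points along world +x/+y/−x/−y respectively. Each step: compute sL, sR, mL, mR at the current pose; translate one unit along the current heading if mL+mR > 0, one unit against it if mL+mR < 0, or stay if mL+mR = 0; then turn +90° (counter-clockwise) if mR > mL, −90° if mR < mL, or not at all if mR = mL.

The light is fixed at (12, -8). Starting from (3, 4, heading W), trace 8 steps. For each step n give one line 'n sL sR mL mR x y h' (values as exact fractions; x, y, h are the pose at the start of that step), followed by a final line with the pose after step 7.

n=0: pose=(3,4,W); sL=1/5, sR=5/37; mL=-31/185, mR=5/37; mL+mR=-6/185 → advance -1; mR−mL=56/185 → turn +1·90°
n=1: pose=(4,4,S); sL=40/157, sR=40/221; mL=-7560/34697, mR=40/221; mL+mR=-1280/34697 → advance -1; mR−mL=13840/34697 → turn +1·90°
n=2: pose=(4,5,E); sL=20/137, sR=4/17; mL=-444/2329, mR=4/17; mL+mR=104/2329 → advance +1; mR−mL=992/2329 → turn +1·90°
n=3: pose=(5,5,N); sL=40/277, sR=40/221; mL=-9960/61217, mR=40/221; mL+mR=1120/61217 → advance +1; mR−mL=21040/61217 → turn +1·90°
n=4: pose=(5,6,W); sL=5/26, sR=1/8; mL=-33/208, mR=1/8; mL+mR=-7/208 → advance -1; mR−mL=59/208 → turn +1·90°
n=5: pose=(6,6,S); sL=8/37, sR=40/233; mL=-1672/8621, mR=40/233; mL+mR=-192/8621 → advance -1; mR−mL=3152/8621 → turn +1·90°
n=6: pose=(6,7,E); sL=20/157, sR=20/97; mL=-2540/15229, mR=20/97; mL+mR=600/15229 → advance +1; mR−mL=5680/15229 → turn +1·90°
n=7: pose=(7,7,N); sL=8/61, sR=8/53; mL=-456/3233, mR=8/53; mL+mR=32/3233 → advance +1; mR−mL=944/3233 → turn +1·90°

0 1/5 5/37 -31/185 5/37 3 4 W
1 40/157 40/221 -7560/34697 40/221 4 4 S
2 20/137 4/17 -444/2329 4/17 4 5 E
3 40/277 40/221 -9960/61217 40/221 5 5 N
4 5/26 1/8 -33/208 1/8 5 6 W
5 8/37 40/233 -1672/8621 40/233 6 6 S
6 20/157 20/97 -2540/15229 20/97 6 7 E
7 8/61 8/53 -456/3233 8/53 7 7 N
final 7 8 W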